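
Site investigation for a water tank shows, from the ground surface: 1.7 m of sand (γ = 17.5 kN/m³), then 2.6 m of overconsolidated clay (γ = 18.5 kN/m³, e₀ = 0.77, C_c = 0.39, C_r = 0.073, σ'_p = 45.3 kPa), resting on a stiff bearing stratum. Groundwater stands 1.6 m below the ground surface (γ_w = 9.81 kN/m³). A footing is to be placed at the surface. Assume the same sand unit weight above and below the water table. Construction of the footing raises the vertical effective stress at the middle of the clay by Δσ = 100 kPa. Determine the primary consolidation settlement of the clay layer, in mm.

Mid-depth of clay below the ground surface: z = 1.7 + 2.6/2 = 3 m.
Total vertical stress at mid-clay: σ_v = 17.5×1.7 + 18.5×1.3 = 53.8 kPa.
Pore pressure: u = 9.81×(3 − 1.6) = 13.734 kPa.
Initial effective stress: σ'_0 = σ_v − u = 53.8 − 13.734 = 40.066 kPa.
Final effective stress: σ'_f = 40.066 + 100 = 140.07 kPa.
σ'_f = 140.07 > σ'_p = 45.3 kPa, so the stress path crosses the preconsolidation pressure — recompression up to σ'_p, then virgin compression beyond:
S_c = H/(1+e₀)·[C_r·log₁₀(σ'_p/σ'_0) + C_c·log₁₀(σ'_f/σ'_p)]
    = 2.6/1.77 × [0.073×log₁₀(45.3/40.066) + 0.39×log₁₀(140.07/45.3)]
    = 1.4689 × [0.0038925 + 0.1912] = 0.2866 m

S_c ≈ 287 mm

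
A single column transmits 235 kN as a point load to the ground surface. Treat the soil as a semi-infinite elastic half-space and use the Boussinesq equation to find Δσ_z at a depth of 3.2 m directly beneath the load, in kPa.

Boussinesq vertical stress below a point load on an elastic half-space:
Δσ_z = 3P/(2πz²) · [1 + (r/z)²]^(−5/2)
r/z = 0/3.2 = 0; [1+(r/z)²]^(−5/2) = 1.
Δσ_z = 3×235/(2π×3.2²) × 1 = 10.957 × 1 = 10.96 kPa

Δσ_z ≈ 11 kPa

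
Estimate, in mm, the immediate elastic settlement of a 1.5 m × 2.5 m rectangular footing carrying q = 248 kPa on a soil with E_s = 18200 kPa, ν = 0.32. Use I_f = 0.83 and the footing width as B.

Immediate (elastic) settlement: S_e = q·B·(1−ν²)/E_s · I_f.
S_e = 248 × 1.5 × (1 − 0.32²) / 18200 × 0.83
    = 248 × 1.5 × 0.8976 / 18200 × 0.83
    = 0.01523 m = 15.23 mm

S_e ≈ 15.2 mm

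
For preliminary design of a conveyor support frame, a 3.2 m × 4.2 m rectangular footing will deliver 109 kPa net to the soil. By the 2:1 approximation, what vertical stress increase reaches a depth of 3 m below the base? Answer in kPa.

By the 2:1 method the load spreads at 1 horizontal : 2 vertical, so at depth z the loaded area has grown by z in each plan dimension:
Δσ = qBL/((B+z)(L+z)) = 109×3.2×4.2/((3.2+3)(4.2+3)) = 32.817 kPa

Δσ_z ≈ 32.8 kPa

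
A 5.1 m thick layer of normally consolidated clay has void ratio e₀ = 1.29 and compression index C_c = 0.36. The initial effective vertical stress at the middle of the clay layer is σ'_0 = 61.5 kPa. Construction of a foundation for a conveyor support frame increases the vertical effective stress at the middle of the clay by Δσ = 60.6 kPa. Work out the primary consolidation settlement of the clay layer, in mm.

S_c ≈ 239 mm

Final effective stress: σ'_f = σ'_0 + Δσ = 61.5 + 60.6 = 122.1 kPa.
Normally consolidated clay, so the full stress increment lies on the virgin compression line:
S_c = C_c·H/(1+e₀)·log₁₀(σ'_f/σ'_0) = 0.36×5.1/(1+1.29)×log₁₀(122.1/61.5)
    = 0.80175 × 0.29784 = 0.2388 m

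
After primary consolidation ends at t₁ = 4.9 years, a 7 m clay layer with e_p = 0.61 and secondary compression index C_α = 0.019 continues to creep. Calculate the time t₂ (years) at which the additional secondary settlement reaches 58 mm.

t₂ ≈ 24.7 years

S_s = C_α·H/(1+e_p)·log₁₀(t₂/t₁) ⇒ log₁₀(t₂/t₁) = S_s·(1+e_p)/(C_α·H).
log₁₀(t₂/t₁) = 0.058 × (1+0.61) / (0.019×7) = 0.7021
t₂ = t₁ × 10^0.7021 = 4.9 × 5.036 = 24.68 years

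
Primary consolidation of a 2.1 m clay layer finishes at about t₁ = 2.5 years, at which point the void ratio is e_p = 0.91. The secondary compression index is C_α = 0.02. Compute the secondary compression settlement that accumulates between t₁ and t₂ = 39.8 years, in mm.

S_s ≈ 26.4 mm

Secondary compression: S_s = C_α·H/(1+e_p)·log₁₀(t₂/t₁)
S_s = 0.02×2.1/(1+0.91)×log₁₀(39.8/2.5)
    = 0.02199 × 1.202 = 0.02643 m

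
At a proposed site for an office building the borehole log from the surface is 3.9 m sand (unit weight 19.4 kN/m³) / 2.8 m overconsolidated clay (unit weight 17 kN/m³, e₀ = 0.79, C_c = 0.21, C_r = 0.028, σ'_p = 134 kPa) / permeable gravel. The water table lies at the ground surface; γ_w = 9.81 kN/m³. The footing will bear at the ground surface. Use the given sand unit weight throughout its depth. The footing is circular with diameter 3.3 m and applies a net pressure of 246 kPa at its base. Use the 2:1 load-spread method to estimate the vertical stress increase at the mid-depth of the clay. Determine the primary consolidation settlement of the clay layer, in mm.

S_c ≈ 10.8 mm

Mid-depth of clay below the ground surface: z = 3.9 + 2.8/2 = 5.3 m.
Total vertical stress at mid-clay: σ_v = 19.4×3.9 + 17×1.4 = 99.46 kPa.
Pore pressure: u = 9.81×(5.3 − 0) = 51.993 kPa.
Initial effective stress: σ'_0 = σ_v − u = 99.46 − 51.993 = 47.467 kPa.
Stress increase at mid-clay by the 2:1 spreading method:
Δσ ≈ qD²/(D+z)² = 246×3.3²/(3.3+5.3)² = 36.221 kPa
Final effective stress: σ'_f = 47.467 + 36.221 = 83.688 kPa.
σ'_f = 83.688 ≤ σ'_p = 134 kPa, so the clay remains overconsolidated and only the recompression index applies:
S_c = C_r·H/(1+e₀)·log₁₀(σ'_f/σ'_0) = 0.028×2.8/1.79×log₁₀(83.688/47.467)
    = 0.043798 × 0.24627 = 0.01079 m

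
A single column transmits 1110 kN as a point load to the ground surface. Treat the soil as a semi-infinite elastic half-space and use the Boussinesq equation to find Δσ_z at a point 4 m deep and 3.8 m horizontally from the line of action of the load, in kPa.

Boussinesq vertical stress below a point load on an elastic half-space:
Δσ_z = 3P/(2πz²) · [1 + (r/z)²]^(−5/2)
r/z = 3.8/4 = 0.95; [1+(r/z)²]^(−5/2) = 0.2003.
Δσ_z = 3×1110/(2π×4²) × 0.2003 = 33.124 × 0.2003 = 6.635 kPa

Δσ_z ≈ 6.63 kPa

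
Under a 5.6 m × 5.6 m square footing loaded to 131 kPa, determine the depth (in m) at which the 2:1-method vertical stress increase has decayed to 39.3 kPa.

2:1 spreading — at depth z the loaded area has grown by z in each plan dimension:
qB²/(B+z)² = Δσ_z ⇒ z = B(√(q/Δσ_z) − 1) = 5.6×(√(131/39.3) − 1) = 4.624 m

z ≈ 4.62 m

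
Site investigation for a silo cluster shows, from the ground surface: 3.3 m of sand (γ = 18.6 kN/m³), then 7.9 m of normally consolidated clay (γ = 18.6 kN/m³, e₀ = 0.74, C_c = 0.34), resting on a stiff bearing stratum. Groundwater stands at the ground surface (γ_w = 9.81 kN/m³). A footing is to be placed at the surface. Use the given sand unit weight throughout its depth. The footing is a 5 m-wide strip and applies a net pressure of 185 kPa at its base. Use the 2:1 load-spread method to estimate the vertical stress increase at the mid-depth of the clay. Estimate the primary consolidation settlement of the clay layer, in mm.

S_c ≈ 524 mm

Mid-depth of clay below the ground surface: z = 3.3 + 7.9/2 = 7.25 m.
Total vertical stress at mid-clay: σ_v = 18.6×3.3 + 18.6×3.95 = 134.85 kPa.
Pore pressure: u = 9.81×(7.25 − 0) = 71.123 kPa.
Initial effective stress: σ'_0 = σ_v − u = 134.85 − 71.123 = 63.727 kPa.
Stress increase at mid-clay by the 2:1 spreading method:
Δσ = qB/(B+z) = 185×5/(5+7.25) = 75.51 kPa
Final effective stress: σ'_f = σ'_0 + Δσ = 63.727 + 75.51 = 139.24 kPa.
Normally consolidated clay, so the full stress increment lies on the virgin compression line:
S_c = C_c·H/(1+e₀)·log₁₀(σ'_f/σ'_0) = 0.34×7.9/(1+0.74)×log₁₀(139.24/63.727)
    = 1.5437 × 0.33944 = 0.524 m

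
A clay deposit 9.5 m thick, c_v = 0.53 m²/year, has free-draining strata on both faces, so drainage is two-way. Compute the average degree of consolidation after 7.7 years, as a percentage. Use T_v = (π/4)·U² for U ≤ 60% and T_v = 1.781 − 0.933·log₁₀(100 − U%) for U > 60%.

Drainage path length: H_d = H/2 = 4.75 m (double drainage).
T_v = c_v·t/H_d² = 0.53×7.7/4.75² = 0.18088.
T_v = 0.18088 corresponds to the U ≤ 60% branch:
U = √(4T_v/π) = 0.4799

U ≈ 48 %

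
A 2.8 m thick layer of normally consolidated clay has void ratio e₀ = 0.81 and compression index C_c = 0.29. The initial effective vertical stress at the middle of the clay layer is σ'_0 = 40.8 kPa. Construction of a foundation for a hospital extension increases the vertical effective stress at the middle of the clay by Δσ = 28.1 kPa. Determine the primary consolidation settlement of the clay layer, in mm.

Final effective stress: σ'_f = σ'_0 + Δσ = 40.8 + 28.1 = 68.9 kPa.
Normally consolidated clay, so the full stress increment lies on the virgin compression line:
S_c = C_c·H/(1+e₀)·log₁₀(σ'_f/σ'_0) = 0.29×2.8/(1+0.81)×log₁₀(68.9/40.8)
    = 0.44862 × 0.22756 = 0.1021 m

S_c ≈ 102 mm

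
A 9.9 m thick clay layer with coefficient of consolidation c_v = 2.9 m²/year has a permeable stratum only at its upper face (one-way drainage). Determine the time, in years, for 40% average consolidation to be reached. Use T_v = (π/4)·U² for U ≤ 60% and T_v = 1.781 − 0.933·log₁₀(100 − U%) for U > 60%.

Drainage path length: H_d = H = 9.9 m (single drainage).
U ≤ 60%: T_v = (π/4)·U² = (π/4)×0.4² = 0.12566.
t = T_v·H_d²/c_v = 0.12566×9.9²/2.9 = 4.247 years.

t ≈ 4.25 years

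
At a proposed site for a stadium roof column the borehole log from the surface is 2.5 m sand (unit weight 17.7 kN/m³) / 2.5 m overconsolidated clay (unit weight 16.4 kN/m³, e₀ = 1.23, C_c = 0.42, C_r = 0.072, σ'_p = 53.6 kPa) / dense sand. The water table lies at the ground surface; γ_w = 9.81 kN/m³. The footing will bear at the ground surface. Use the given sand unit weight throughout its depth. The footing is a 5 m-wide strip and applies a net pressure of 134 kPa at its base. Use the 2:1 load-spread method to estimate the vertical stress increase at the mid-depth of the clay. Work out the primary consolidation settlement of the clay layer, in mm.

S_c ≈ 159 mm

Mid-depth of clay below the ground surface: z = 2.5 + 2.5/2 = 3.75 m.
Total vertical stress at mid-clay: σ_v = 17.7×2.5 + 16.4×1.25 = 64.75 kPa.
Pore pressure: u = 9.81×(3.75 − 0) = 36.788 kPa.
Initial effective stress: σ'_0 = σ_v − u = 64.75 − 36.788 = 27.962 kPa.
Stress increase at mid-clay by the 2:1 spreading method:
Δσ = qB/(B+z) = 134×5/(5+3.75) = 76.571 kPa
Final effective stress: σ'_f = 27.962 + 76.571 = 104.53 kPa.
σ'_f = 104.53 > σ'_p = 53.6 kPa, so the stress path crosses the preconsolidation pressure — recompression up to σ'_p, then virgin compression beyond:
S_c = H/(1+e₀)·[C_r·log₁₀(σ'_p/σ'_0) + C_c·log₁₀(σ'_f/σ'_p)]
    = 2.5/2.23 × [0.072×log₁₀(53.6/27.962) + 0.42×log₁₀(104.53/53.6)]
    = 1.1211 × [0.020347 + 0.12183] = 0.1594 m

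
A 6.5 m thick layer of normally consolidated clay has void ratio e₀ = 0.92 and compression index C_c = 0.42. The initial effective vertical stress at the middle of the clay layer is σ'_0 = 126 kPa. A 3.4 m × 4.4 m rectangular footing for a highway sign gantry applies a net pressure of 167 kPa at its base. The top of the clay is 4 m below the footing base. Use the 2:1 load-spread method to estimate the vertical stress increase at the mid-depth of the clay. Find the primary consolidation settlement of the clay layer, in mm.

S_c ≈ 91.6 mm

Mid-depth of clay below the footing base: z = 4 + 6.5/2 = 7.25 m.
Stress increase at mid-clay by the 2:1 spreading method:
Δσ = qBL/((B+z)(L+z)) = 167×3.4×4.4/((3.4+7.25)(4.4+7.25)) = 20.136 kPa
Final effective stress: σ'_f = σ'_0 + Δσ = 126 + 20.136 = 146.14 kPa.
Normally consolidated clay, so the full stress increment lies on the virgin compression line:
S_c = C_c·H/(1+e₀)·log₁₀(σ'_f/σ'_0) = 0.42×6.5/(1+0.92)×log₁₀(146.14/126)
    = 1.4219 × 0.064399 = 0.09157 m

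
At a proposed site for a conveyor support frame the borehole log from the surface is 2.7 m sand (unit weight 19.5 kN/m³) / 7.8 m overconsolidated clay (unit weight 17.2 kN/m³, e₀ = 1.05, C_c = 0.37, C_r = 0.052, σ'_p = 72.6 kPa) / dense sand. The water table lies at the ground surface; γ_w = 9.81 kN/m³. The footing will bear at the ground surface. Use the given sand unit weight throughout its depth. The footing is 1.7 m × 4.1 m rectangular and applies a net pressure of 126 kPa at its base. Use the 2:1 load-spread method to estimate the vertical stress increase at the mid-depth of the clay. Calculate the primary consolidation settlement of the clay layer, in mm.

Mid-depth of clay below the ground surface: z = 2.7 + 7.8/2 = 6.6 m.
Total vertical stress at mid-clay: σ_v = 19.5×2.7 + 17.2×3.9 = 119.73 kPa.
Pore pressure: u = 9.81×(6.6 − 0) = 64.746 kPa.
Initial effective stress: σ'_0 = σ_v − u = 119.73 − 64.746 = 54.984 kPa.
Stress increase at mid-clay by the 2:1 spreading method:
Δσ = qBL/((B+z)(L+z)) = 126×1.7×4.1/((1.7+6.6)(4.1+6.6)) = 9.8888 kPa
Final effective stress: σ'_f = 54.984 + 9.8888 = 64.873 kPa.
σ'_f = 64.873 ≤ σ'_p = 72.6 kPa, so the clay remains overconsolidated and only the recompression index applies:
S_c = C_r·H/(1+e₀)·log₁₀(σ'_f/σ'_0) = 0.052×7.8/2.05×log₁₀(64.873/54.984)
    = 0.19785 × 0.071828 = 0.01421 m

S_c ≈ 14.2 mm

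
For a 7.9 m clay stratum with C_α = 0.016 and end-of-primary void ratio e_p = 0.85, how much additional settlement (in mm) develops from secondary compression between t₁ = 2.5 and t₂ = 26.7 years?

Secondary compression: S_s = C_α·H/(1+e_p)·log₁₀(t₂/t₁)
S_s = 0.016×7.9/(1+0.85)×log₁₀(26.7/2.5)
    = 0.06832 × 1.029 = 0.07028 m

S_s ≈ 70.3 mm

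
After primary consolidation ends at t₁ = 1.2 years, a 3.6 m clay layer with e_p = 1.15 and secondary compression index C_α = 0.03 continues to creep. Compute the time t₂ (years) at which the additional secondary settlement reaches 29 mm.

S_s = C_α·H/(1+e_p)·log₁₀(t₂/t₁) ⇒ log₁₀(t₂/t₁) = S_s·(1+e_p)/(C_α·H).
log₁₀(t₂/t₁) = 0.029 × (1+1.15) / (0.03×3.6) = 0.5773
t₂ = t₁ × 10^0.5773 = 1.2 × 3.778 = 4.534 years

t₂ ≈ 4.53 years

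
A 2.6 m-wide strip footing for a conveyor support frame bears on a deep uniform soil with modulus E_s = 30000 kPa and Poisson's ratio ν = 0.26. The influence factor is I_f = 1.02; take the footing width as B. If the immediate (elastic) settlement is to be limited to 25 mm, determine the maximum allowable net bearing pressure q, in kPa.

q ≈ 303 kPa

S_e = q·B·(1−ν²)/E_s · I_f  ⇒  q = S_e·E_s / (B·(1−ν²)·I_f).
q = 0.025 × 30000 / (2.6 × 0.9324 × 1.02) = 303.3 kPa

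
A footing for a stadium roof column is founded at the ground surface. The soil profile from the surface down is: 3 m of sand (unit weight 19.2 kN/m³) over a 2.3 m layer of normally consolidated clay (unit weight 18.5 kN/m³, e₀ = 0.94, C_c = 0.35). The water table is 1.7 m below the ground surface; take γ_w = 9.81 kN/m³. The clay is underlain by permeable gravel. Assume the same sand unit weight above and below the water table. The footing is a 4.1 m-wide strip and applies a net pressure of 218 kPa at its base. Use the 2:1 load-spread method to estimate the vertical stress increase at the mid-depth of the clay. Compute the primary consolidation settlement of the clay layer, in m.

S_c ≈ 0.197 m

Mid-depth of clay below the ground surface: z = 3 + 2.3/2 = 4.15 m.
Total vertical stress at mid-clay: σ_v = 19.2×3 + 18.5×1.15 = 78.875 kPa.
Pore pressure: u = 9.81×(4.15 − 1.7) = 24.035 kPa.
Initial effective stress: σ'_0 = σ_v − u = 78.875 − 24.035 = 54.84 kPa.
Stress increase at mid-clay by the 2:1 spreading method:
Δσ = qB/(B+z) = 218×4.1/(4.1+4.15) = 108.34 kPa
Final effective stress: σ'_f = σ'_0 + Δσ = 54.84 + 108.34 = 163.18 kPa.
Normally consolidated clay, so the full stress increment lies on the virgin compression line:
S_c = C_c·H/(1+e₀)·log₁₀(σ'_f/σ'_0) = 0.35×2.3/(1+0.94)×log₁₀(163.18/54.84)
    = 0.41495 × 0.47357 = 0.1965 m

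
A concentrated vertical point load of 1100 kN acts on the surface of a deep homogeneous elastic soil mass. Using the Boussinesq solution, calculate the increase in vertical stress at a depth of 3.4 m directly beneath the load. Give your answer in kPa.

Δσ_z ≈ 45.4 kPa

Boussinesq vertical stress below a point load on an elastic half-space:
Δσ_z = 3P/(2πz²) · [1 + (r/z)²]^(−5/2)
r/z = 0/3.4 = 0; [1+(r/z)²]^(−5/2) = 1.
Δσ_z = 3×1100/(2π×3.4²) × 1 = 45.434 × 1 = 45.43 kPa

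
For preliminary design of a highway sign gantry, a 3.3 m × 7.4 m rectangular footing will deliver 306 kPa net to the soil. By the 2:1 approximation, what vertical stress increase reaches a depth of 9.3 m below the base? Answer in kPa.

By the 2:1 method the load spreads at 1 horizontal : 2 vertical, so at depth z the loaded area has grown by z in each plan dimension:
Δσ = qBL/((B+z)(L+z)) = 306×3.3×7.4/((3.3+9.3)(7.4+9.3)) = 35.512 kPa

Δσ_z ≈ 35.5 kPa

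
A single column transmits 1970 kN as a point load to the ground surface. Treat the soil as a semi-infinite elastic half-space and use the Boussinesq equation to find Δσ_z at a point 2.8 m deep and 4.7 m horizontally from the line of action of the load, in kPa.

Δσ_z ≈ 4.21 kPa

Boussinesq vertical stress below a point load on an elastic half-space:
Δσ_z = 3P/(2πz²) · [1 + (r/z)²]^(−5/2)
r/z = 4.7/2.8 = 1.6786; [1+(r/z)²]^(−5/2) = 0.035117.
Δσ_z = 3×1970/(2π×2.8²) × 0.035117 = 119.98 × 0.035117 = 4.213 kPa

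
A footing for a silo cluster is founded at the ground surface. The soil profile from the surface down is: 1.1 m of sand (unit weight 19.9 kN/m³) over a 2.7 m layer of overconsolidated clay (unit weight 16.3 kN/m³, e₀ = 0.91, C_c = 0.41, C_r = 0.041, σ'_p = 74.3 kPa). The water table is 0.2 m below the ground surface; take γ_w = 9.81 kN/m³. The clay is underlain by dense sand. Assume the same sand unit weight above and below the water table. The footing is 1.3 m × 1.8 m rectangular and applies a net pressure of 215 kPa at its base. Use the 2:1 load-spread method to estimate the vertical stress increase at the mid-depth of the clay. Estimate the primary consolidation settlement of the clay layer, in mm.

S_c ≈ 22.5 mm

Mid-depth of clay below the ground surface: z = 1.1 + 2.7/2 = 2.45 m.
Total vertical stress at mid-clay: σ_v = 19.9×1.1 + 16.3×1.35 = 43.895 kPa.
Pore pressure: u = 9.81×(2.45 − 0.2) = 22.073 kPa.
Initial effective stress: σ'_0 = σ_v − u = 43.895 − 22.073 = 21.822 kPa.
Stress increase at mid-clay by the 2:1 spreading method:
Δσ = qBL/((B+z)(L+z)) = 215×1.3×1.8/((1.3+2.45)(1.8+2.45)) = 31.567 kPa
Final effective stress: σ'_f = 21.822 + 31.567 = 53.389 kPa.
σ'_f = 53.389 ≤ σ'_p = 74.3 kPa, so the clay remains overconsolidated and only the recompression index applies:
S_c = C_r·H/(1+e₀)·log₁₀(σ'_f/σ'_0) = 0.041×2.7/1.91×log₁₀(53.389/21.822)
    = 0.057958 × 0.38856 = 0.02252 m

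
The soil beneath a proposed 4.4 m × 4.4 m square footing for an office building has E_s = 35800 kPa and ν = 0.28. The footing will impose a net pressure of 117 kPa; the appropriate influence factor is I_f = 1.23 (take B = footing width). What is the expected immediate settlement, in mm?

S_e ≈ 16.3 mm

Immediate (elastic) settlement: S_e = q·B·(1−ν²)/E_s · I_f.
S_e = 117 × 4.4 × (1 − 0.28²) / 35800 × 1.23
    = 117 × 4.4 × 0.9216 / 35800 × 1.23
    = 0.0163 m = 16.3 mm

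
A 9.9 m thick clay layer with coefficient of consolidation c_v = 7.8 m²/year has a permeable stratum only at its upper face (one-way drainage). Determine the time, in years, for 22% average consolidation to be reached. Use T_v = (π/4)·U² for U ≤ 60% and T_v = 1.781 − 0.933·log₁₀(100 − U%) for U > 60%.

t ≈ 0.478 years

Drainage path length: H_d = H = 9.9 m (single drainage).
U ≤ 60%: T_v = (π/4)·U² = (π/4)×0.22² = 0.038013.
t = T_v·H_d²/c_v = 0.038013×9.9²/7.8 = 0.4776 years.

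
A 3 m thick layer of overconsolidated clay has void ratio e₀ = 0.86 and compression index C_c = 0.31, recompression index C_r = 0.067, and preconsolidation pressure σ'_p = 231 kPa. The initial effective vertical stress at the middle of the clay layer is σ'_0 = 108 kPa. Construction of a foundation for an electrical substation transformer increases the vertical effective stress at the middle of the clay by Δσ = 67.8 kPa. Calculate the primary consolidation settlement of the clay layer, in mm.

Final effective stress: σ'_f = 108 + 67.8 = 175.8 kPa.
σ'_f = 175.8 ≤ σ'_p = 231 kPa, so the clay remains overconsolidated and only the recompression index applies:
S_c = C_r·H/(1+e₀)·log₁₀(σ'_f/σ'_0) = 0.067×3/1.86×log₁₀(175.8/108)
    = 0.10806 × 0.2116 = 0.02287 m

S_c ≈ 22.9 mm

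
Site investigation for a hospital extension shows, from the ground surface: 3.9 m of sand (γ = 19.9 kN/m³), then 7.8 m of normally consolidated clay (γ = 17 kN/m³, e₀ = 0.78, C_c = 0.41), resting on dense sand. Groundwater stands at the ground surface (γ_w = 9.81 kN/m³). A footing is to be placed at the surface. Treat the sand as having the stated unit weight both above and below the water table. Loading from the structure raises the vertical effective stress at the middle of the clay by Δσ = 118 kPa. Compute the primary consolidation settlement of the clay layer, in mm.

S_c ≈ 790 mm

Mid-depth of clay below the ground surface: z = 3.9 + 7.8/2 = 7.8 m.
Total vertical stress at mid-clay: σ_v = 19.9×3.9 + 17×3.9 = 143.91 kPa.
Pore pressure: u = 9.81×(7.8 − 0) = 76.518 kPa.
Initial effective stress: σ'_0 = σ_v − u = 143.91 − 76.518 = 67.392 kPa.
Final effective stress: σ'_f = σ'_0 + Δσ = 67.392 + 118 = 185.39 kPa.
Normally consolidated clay, so the full stress increment lies on the virgin compression line:
S_c = C_c·H/(1+e₀)·log₁₀(σ'_f/σ'_0) = 0.41×7.8/(1+0.78)×log₁₀(185.39/67.392)
    = 1.7966 × 0.43948 = 0.7896 m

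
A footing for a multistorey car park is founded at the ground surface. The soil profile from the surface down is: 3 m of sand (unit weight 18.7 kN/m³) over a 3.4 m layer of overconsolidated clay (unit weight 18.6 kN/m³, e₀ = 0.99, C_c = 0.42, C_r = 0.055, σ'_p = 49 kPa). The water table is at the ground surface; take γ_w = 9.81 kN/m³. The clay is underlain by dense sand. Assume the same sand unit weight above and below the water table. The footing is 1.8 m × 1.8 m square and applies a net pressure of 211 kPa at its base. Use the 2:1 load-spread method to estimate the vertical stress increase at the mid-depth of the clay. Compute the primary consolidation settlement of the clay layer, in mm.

S_c ≈ 58.1 mm

Mid-depth of clay below the ground surface: z = 3 + 3.4/2 = 4.7 m.
Total vertical stress at mid-clay: σ_v = 18.7×3 + 18.6×1.7 = 87.72 kPa.
Pore pressure: u = 9.81×(4.7 − 0) = 46.107 kPa.
Initial effective stress: σ'_0 = σ_v − u = 87.72 − 46.107 = 41.613 kPa.
Stress increase at mid-clay by the 2:1 spreading method:
Δσ = qBL/((B+z)(L+z)) = 211×1.8×1.8/((1.8+4.7)(1.8+4.7)) = 16.181 kPa
Final effective stress: σ'_f = 41.613 + 16.181 = 57.794 kPa.
σ'_f = 57.794 > σ'_p = 49 kPa, so the stress path crosses the preconsolidation pressure — recompression up to σ'_p, then virgin compression beyond:
S_c = H/(1+e₀)·[C_r·log₁₀(σ'_p/σ'_0) + C_c·log₁₀(σ'_f/σ'_p)]
    = 3.4/1.99 × [0.055×log₁₀(49/41.613) + 0.42×log₁₀(57.794/49)]
    = 1.7085 × [0.0039032 + 0.030108] = 0.05811 m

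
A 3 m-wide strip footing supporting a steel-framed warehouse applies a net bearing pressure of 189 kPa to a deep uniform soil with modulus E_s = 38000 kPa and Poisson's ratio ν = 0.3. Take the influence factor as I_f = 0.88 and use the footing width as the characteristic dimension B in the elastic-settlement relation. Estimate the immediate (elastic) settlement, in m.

S_e ≈ 0.0119 m

Immediate (elastic) settlement: S_e = q·B·(1−ν²)/E_s · I_f.
S_e = 189 × 3 × (1 − 0.3²) / 38000 × 0.88
    = 189 × 3 × 0.91 / 38000 × 0.88
    = 0.01195 m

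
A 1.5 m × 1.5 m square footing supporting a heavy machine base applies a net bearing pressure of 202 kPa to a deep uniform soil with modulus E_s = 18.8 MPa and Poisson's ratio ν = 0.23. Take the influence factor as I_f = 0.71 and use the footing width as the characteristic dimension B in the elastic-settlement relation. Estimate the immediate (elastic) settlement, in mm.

Immediate (elastic) settlement: S_e = q·B·(1−ν²)/E_s · I_f.
E_s = 18.8 MPa = 18800 kPa.
S_e = 202 × 1.5 × (1 − 0.23²) / 18800 × 0.71
    = 202 × 1.5 × 0.9471 / 18800 × 0.71
    = 0.01084 m = 10.84 mm

S_e ≈ 10.8 mm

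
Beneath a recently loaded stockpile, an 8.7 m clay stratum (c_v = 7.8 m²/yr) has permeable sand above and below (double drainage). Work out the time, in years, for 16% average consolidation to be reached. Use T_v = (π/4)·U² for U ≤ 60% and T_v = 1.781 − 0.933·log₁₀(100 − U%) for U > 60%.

t ≈ 0.0488 years

Drainage path length: H_d = H/2 = 4.35 m (double drainage).
U ≤ 60%: T_v = (π/4)·U² = (π/4)×0.16² = 0.020106.
t = T_v·H_d²/c_v = 0.020106×4.35²/7.8 = 0.04878 years.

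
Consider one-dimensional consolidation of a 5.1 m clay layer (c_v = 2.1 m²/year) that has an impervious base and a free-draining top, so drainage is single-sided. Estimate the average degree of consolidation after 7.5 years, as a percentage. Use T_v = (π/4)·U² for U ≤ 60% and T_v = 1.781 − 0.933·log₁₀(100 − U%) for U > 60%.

Drainage path length: H_d = H = 5.1 m (single drainage).
T_v = c_v·t/H_d² = 2.1×7.5/5.1² = 0.60554.
T_v = 0.60554 corresponds to the U > 60% branch:
U = 1 − 10^((1.781 − T_v)/0.933)/100 = 0.8181

U ≈ 81.8 %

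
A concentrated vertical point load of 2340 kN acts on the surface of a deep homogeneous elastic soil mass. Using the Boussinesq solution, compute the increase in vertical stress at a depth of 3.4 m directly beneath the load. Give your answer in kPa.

Boussinesq vertical stress below a point load on an elastic half-space:
Δσ_z = 3P/(2πz²) · [1 + (r/z)²]^(−5/2)
r/z = 0/3.4 = 0; [1+(r/z)²]^(−5/2) = 1.
Δσ_z = 3×2340/(2π×3.4²) × 1 = 96.649 × 1 = 96.65 kPa

Δσ_z ≈ 96.6 kPa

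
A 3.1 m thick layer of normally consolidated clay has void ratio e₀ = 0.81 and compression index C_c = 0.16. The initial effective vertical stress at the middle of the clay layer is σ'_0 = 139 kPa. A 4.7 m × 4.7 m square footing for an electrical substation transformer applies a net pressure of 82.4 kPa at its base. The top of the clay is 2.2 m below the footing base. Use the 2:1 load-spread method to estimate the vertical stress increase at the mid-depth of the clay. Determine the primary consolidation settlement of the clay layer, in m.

S_c ≈ 0.02 m

Mid-depth of clay below the footing base: z = 2.2 + 3.1/2 = 3.75 m.
Stress increase at mid-clay by the 2:1 spreading method:
Δσ = qBL/((B+z)(L+z)) = 82.4×4.7×4.7/((4.7+3.75)(4.7+3.75)) = 25.492 kPa
Final effective stress: σ'_f = σ'_0 + Δσ = 139 + 25.492 = 164.49 kPa.
Normally consolidated clay, so the full stress increment lies on the virgin compression line:
S_c = C_c·H/(1+e₀)·log₁₀(σ'_f/σ'_0) = 0.16×3.1/(1+0.81)×log₁₀(164.49/139)
    = 0.27403 × 0.073125 = 0.02004 m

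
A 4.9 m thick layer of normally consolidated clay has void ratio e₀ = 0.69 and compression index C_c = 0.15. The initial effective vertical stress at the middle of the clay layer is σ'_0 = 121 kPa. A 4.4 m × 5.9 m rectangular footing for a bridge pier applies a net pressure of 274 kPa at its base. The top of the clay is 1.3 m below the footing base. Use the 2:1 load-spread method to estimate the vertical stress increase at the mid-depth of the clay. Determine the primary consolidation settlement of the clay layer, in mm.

S_c ≈ 105 mm

Mid-depth of clay below the footing base: z = 1.3 + 4.9/2 = 3.75 m.
Stress increase at mid-clay by the 2:1 spreading method:
Δσ = qBL/((B+z)(L+z)) = 274×4.4×5.9/((4.4+3.75)(5.9+3.75)) = 90.442 kPa
Final effective stress: σ'_f = σ'_0 + Δσ = 121 + 90.442 = 211.44 kPa.
Normally consolidated clay, so the full stress increment lies on the virgin compression line:
S_c = C_c·H/(1+e₀)·log₁₀(σ'_f/σ'_0) = 0.15×4.9/(1+0.69)×log₁₀(211.44/121)
    = 0.43491 × 0.2424 = 0.1054 m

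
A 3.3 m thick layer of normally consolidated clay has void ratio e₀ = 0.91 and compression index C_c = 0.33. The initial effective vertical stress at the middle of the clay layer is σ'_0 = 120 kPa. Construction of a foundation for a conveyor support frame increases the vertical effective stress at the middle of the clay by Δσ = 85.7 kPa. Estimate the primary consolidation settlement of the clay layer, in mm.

S_c ≈ 133 mm

Final effective stress: σ'_f = σ'_0 + Δσ = 120 + 85.7 = 205.7 kPa.
Normally consolidated clay, so the full stress increment lies on the virgin compression line:
S_c = C_c·H/(1+e₀)·log₁₀(σ'_f/σ'_0) = 0.33×3.3/(1+0.91)×log₁₀(205.7/120)
    = 0.57016 × 0.23405 = 0.1334 m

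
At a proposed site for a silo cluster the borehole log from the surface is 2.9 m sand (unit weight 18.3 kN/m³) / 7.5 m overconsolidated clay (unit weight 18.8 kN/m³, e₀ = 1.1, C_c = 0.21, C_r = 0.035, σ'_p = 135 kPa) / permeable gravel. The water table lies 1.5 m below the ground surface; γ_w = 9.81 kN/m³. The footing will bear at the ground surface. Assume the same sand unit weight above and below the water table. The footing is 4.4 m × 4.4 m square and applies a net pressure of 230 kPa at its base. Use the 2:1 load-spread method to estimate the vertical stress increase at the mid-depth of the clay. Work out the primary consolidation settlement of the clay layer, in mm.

S_c ≈ 22 mm

Mid-depth of clay below the ground surface: z = 2.9 + 7.5/2 = 6.65 m.
Total vertical stress at mid-clay: σ_v = 18.3×2.9 + 18.8×3.75 = 123.57 kPa.
Pore pressure: u = 9.81×(6.65 − 1.5) = 50.522 kPa.
Initial effective stress: σ'_0 = σ_v − u = 123.57 − 50.522 = 73.048 kPa.
Stress increase at mid-clay by the 2:1 spreading method:
Δσ = qBL/((B+z)(L+z)) = 230×4.4×4.4/((4.4+6.65)(4.4+6.65)) = 36.468 kPa
Final effective stress: σ'_f = 73.048 + 36.468 = 109.52 kPa.
σ'_f = 109.52 ≤ σ'_p = 135 kPa, so the clay remains overconsolidated and only the recompression index applies:
S_c = C_r·H/(1+e₀)·log₁₀(σ'_f/σ'_0) = 0.035×7.5/2.1×log₁₀(109.52/73.048)
    = 0.125 × 0.17589 = 0.02199 m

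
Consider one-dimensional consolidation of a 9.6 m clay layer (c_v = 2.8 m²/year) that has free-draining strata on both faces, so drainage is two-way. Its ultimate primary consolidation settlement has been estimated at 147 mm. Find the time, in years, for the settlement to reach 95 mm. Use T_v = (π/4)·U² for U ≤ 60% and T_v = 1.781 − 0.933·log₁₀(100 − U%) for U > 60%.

t ≈ 2.77 years

Drainage path length: H_d = H/2 = 4.8 m (double drainage).
U = S(t)/S_ult = 95/147 = 0.6463.
U > 60%: T_v = 1.781 − 0.933·log₁₀(100 − 64.626) = 0.33608.
t = T_v·H_d²/c_v = 0.33608×4.8²/2.8 = 2.765 years.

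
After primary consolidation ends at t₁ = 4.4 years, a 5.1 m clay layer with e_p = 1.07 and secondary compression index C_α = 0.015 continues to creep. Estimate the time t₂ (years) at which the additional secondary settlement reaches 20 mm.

t₂ ≈ 15.3 years

S_s = C_α·H/(1+e_p)·log₁₀(t₂/t₁) ⇒ log₁₀(t₂/t₁) = S_s·(1+e_p)/(C_α·H).
log₁₀(t₂/t₁) = 0.02 × (1+1.07) / (0.015×5.1) = 0.5412
t₂ = t₁ × 10^0.5412 = 4.4 × 3.477 = 15.3 years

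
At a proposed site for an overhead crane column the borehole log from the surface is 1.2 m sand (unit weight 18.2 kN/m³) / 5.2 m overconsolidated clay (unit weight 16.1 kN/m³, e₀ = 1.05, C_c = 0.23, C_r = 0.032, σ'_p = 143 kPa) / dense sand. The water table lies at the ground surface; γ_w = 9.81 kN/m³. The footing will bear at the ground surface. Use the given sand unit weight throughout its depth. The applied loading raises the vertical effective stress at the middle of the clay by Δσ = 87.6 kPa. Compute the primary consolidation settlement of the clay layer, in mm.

S_c ≈ 51.5 mm

Mid-depth of clay below the ground surface: z = 1.2 + 5.2/2 = 3.8 m.
Total vertical stress at mid-clay: σ_v = 18.2×1.2 + 16.1×2.6 = 63.7 kPa.
Pore pressure: u = 9.81×(3.8 − 0) = 37.278 kPa.
Initial effective stress: σ'_0 = σ_v − u = 63.7 − 37.278 = 26.422 kPa.
Final effective stress: σ'_f = 26.422 + 87.6 = 114.02 kPa.
σ'_f = 114.02 ≤ σ'_p = 143 kPa, so the clay remains overconsolidated and only the recompression index applies:
S_c = C_r·H/(1+e₀)·log₁₀(σ'_f/σ'_0) = 0.032×5.2/2.05×log₁₀(114.02/26.422)
    = 0.081171 × 0.63502 = 0.05155 m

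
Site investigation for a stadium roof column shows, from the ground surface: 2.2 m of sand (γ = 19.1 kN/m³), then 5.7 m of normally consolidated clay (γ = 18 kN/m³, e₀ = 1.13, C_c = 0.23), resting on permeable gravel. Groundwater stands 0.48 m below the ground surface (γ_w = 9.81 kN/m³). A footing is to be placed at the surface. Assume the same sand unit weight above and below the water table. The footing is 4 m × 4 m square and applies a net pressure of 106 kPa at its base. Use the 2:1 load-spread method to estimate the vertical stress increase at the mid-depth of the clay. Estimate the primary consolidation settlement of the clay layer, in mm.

Mid-depth of clay below the ground surface: z = 2.2 + 5.7/2 = 5.05 m.
Total vertical stress at mid-clay: σ_v = 19.1×2.2 + 18×2.85 = 93.32 kPa.
Pore pressure: u = 9.81×(5.05 − 0.48) = 44.832 kPa.
Initial effective stress: σ'_0 = σ_v − u = 93.32 − 44.832 = 48.488 kPa.
Stress increase at mid-clay by the 2:1 spreading method:
Δσ = qBL/((B+z)(L+z)) = 106×4×4/((4+5.05)(4+5.05)) = 20.708 kPa
Final effective stress: σ'_f = σ'_0 + Δσ = 48.488 + 20.708 = 69.196 kPa.
Normally consolidated clay, so the full stress increment lies on the virgin compression line:
S_c = C_c·H/(1+e₀)·log₁₀(σ'_f/σ'_0) = 0.23×5.7/(1+1.13)×log₁₀(69.196/48.488)
    = 0.61549 × 0.15445 = 0.09506 m

S_c ≈ 95.1 mm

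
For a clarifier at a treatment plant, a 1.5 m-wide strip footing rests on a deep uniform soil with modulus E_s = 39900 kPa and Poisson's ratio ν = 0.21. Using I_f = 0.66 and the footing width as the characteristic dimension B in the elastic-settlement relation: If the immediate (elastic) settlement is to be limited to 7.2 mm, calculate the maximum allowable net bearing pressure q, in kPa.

q ≈ 304 kPa

S_e = q·B·(1−ν²)/E_s · I_f  ⇒  q = S_e·E_s / (B·(1−ν²)·I_f).
q = 0.0072 × 39900 / (1.5 × 0.9559 × 0.66) = 303.6 kPa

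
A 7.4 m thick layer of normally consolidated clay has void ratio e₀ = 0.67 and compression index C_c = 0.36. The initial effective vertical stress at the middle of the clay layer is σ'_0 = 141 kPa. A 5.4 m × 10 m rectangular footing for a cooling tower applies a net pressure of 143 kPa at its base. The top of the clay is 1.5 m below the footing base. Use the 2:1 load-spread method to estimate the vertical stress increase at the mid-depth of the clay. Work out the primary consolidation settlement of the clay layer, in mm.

S_c ≈ 203 mm

Mid-depth of clay below the footing base: z = 1.5 + 7.4/2 = 5.2 m.
Stress increase at mid-clay by the 2:1 spreading method:
Δσ = qBL/((B+z)(L+z)) = 143×5.4×10/((5.4+5.2)(10+5.2)) = 47.927 kPa
Final effective stress: σ'_f = σ'_0 + Δσ = 141 + 47.927 = 188.93 kPa.
Normally consolidated clay, so the full stress increment lies on the virgin compression line:
S_c = C_c·H/(1+e₀)·log₁₀(σ'_f/σ'_0) = 0.36×7.4/(1+0.67)×log₁₀(188.93/141)
    = 1.5952 × 0.12708 = 0.2027 m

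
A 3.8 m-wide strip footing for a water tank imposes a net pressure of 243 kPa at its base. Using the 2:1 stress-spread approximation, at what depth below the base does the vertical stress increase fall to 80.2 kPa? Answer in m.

z ≈ 7.71 m

2:1 spreading — at depth z the loaded area has grown by z in each plan dimension:
qB/(B+z) = Δσ_z ⇒ z = qB/Δσ_z − B = 243×3.8/80.2 − 3.8 = 7.714 m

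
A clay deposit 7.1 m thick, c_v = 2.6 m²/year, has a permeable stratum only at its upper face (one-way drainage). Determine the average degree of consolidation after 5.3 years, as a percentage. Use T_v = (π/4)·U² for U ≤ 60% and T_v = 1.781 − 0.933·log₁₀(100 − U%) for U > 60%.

U ≈ 59 %

Drainage path length: H_d = H = 7.1 m (single drainage).
T_v = c_v·t/H_d² = 2.6×5.3/7.1² = 0.27336.
T_v = 0.27336 corresponds to the U ≤ 60% branch:
U = √(4T_v/π) = 0.59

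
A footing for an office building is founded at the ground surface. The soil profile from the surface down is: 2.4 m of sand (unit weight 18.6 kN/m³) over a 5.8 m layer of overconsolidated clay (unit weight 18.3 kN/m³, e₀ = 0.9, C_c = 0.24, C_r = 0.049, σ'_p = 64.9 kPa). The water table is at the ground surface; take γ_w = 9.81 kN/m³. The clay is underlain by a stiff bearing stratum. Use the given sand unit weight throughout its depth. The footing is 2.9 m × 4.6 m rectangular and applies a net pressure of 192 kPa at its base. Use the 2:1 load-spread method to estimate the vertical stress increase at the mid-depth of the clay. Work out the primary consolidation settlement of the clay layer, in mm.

Mid-depth of clay below the ground surface: z = 2.4 + 5.8/2 = 5.3 m.
Total vertical stress at mid-clay: σ_v = 18.6×2.4 + 18.3×2.9 = 97.71 kPa.
Pore pressure: u = 9.81×(5.3 − 0) = 51.993 kPa.
Initial effective stress: σ'_0 = σ_v − u = 97.71 − 51.993 = 45.717 kPa.
Stress increase at mid-clay by the 2:1 spreading method:
Δσ = qBL/((B+z)(L+z)) = 192×2.9×4.6/((2.9+5.3)(4.6+5.3)) = 31.551 kPa
Final effective stress: σ'_f = 45.717 + 31.551 = 77.268 kPa.
σ'_f = 77.268 > σ'_p = 64.9 kPa, so the stress path crosses the preconsolidation pressure — recompression up to σ'_p, then virgin compression beyond:
S_c = H/(1+e₀)·[C_r·log₁₀(σ'_p/σ'_0) + C_c·log₁₀(σ'_f/σ'_p)]
    = 5.8/1.9 × [0.049×log₁₀(64.9/45.717) + 0.24×log₁₀(77.268/64.9)]
    = 3.0526 × [0.0074562 + 0.018181] = 0.07826 m

S_c ≈ 78.3 mm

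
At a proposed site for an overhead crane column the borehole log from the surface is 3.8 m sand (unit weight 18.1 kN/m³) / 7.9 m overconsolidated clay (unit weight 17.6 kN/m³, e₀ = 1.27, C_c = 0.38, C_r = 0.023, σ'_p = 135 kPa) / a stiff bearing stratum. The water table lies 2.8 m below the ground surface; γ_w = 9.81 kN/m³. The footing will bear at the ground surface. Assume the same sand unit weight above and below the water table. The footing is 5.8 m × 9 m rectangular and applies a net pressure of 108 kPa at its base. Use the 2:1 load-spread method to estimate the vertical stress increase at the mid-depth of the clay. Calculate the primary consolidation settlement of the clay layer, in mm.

Mid-depth of clay below the ground surface: z = 3.8 + 7.9/2 = 7.75 m.
Total vertical stress at mid-clay: σ_v = 18.1×3.8 + 17.6×3.95 = 138.3 kPa.
Pore pressure: u = 9.81×(7.75 − 2.8) = 48.56 kPa.
Initial effective stress: σ'_0 = σ_v − u = 138.3 − 48.56 = 89.74 kPa.
Stress increase at mid-clay by the 2:1 spreading method:
Δσ = qBL/((B+z)(L+z)) = 108×5.8×9/((5.8+7.75)(9+7.75)) = 24.839 kPa
Final effective stress: σ'_f = 89.74 + 24.839 = 114.58 kPa.
σ'_f = 114.58 ≤ σ'_p = 135 kPa, so the clay remains overconsolidated and only the recompression index applies:
S_c = C_r·H/(1+e₀)·log₁₀(σ'_f/σ'_0) = 0.023×7.9/2.27×log₁₀(114.58/89.74)
    = 0.080045 × 0.10612 = 0.008494 m

S_c ≈ 8.49 mm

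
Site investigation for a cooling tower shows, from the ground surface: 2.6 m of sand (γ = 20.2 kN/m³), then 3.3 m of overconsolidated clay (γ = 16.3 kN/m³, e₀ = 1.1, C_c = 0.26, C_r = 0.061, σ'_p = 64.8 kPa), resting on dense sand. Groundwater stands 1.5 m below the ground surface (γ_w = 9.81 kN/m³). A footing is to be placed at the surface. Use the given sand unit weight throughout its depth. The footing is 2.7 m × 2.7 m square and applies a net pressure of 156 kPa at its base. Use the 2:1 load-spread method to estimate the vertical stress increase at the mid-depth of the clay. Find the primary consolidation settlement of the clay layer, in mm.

Mid-depth of clay below the ground surface: z = 2.6 + 3.3/2 = 4.25 m.
Total vertical stress at mid-clay: σ_v = 20.2×2.6 + 16.3×1.65 = 79.415 kPa.
Pore pressure: u = 9.81×(4.25 − 1.5) = 26.978 kPa.
Initial effective stress: σ'_0 = σ_v − u = 79.415 − 26.978 = 52.437 kPa.
Stress increase at mid-clay by the 2:1 spreading method:
Δσ = qBL/((B+z)(L+z)) = 156×2.7×2.7/((2.7+4.25)(2.7+4.25)) = 23.544 kPa
Final effective stress: σ'_f = 52.437 + 23.544 = 75.981 kPa.
σ'_f = 75.981 > σ'_p = 64.8 kPa, so the stress path crosses the preconsolidation pressure — recompression up to σ'_p, then virgin compression beyond:
S_c = H/(1+e₀)·[C_r·log₁₀(σ'_p/σ'_0) + C_c·log₁₀(σ'_f/σ'_p)]
    = 3.3/2.1 × [0.061×log₁₀(64.8/52.437) + 0.26×log₁₀(75.981/64.8)]
    = 1.5714 × [0.0056082 + 0.017974] = 0.03706 m

S_c ≈ 37.1 mm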